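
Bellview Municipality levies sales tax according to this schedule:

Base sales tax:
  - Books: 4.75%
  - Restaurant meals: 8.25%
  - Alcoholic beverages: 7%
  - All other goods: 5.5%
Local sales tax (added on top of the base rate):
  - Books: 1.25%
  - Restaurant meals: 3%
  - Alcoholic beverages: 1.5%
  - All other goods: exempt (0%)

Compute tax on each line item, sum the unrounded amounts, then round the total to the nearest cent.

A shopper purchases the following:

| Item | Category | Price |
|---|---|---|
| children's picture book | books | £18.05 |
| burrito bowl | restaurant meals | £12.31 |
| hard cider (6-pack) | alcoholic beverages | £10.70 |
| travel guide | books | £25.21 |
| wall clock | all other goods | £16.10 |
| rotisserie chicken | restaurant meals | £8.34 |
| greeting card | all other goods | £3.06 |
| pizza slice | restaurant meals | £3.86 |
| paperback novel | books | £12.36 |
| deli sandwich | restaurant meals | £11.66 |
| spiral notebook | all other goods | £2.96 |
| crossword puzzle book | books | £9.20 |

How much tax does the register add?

£10.08

Children's picture book £18.05: books → 4.75% + 1.25% local = 6% → £1.083
Burrito bowl £12.31: restaurant meals → 8.25% + 3% local = 11.25% → £1.384875
Hard cider (6-pack) £10.70: alcoholic beverages → 7% + 1.5% local = 8.5% → £0.9095
Travel guide £25.21: books → 4.75% + 1.25% local = 6% → £1.5126
Wall clock £16.10: all other goods → 5.5% + 0% local = 5.5% → £0.8855
Rotisserie chicken £8.34: restaurant meals → 8.25% + 3% local = 11.25% → £0.93825
Greeting card £3.06: all other goods → 5.5% + 0% local = 5.5% → £0.1683
Pizza slice £3.86: restaurant meals → 8.25% + 3% local = 11.25% → £0.43425
Paperback novel £12.36: books → 4.75% + 1.25% local = 6% → £0.7416
Deli sandwich £11.66: restaurant meals → 8.25% + 3% local = 11.25% → £1.31175
Spiral notebook £2.96: all other goods → 5.5% + 0% local = 5.5% → £0.1628
Crossword puzzle book £9.20: books → 4.75% + 1.25% local = 6% → £0.552
Unrounded tax sum = £10.084425 → £10.08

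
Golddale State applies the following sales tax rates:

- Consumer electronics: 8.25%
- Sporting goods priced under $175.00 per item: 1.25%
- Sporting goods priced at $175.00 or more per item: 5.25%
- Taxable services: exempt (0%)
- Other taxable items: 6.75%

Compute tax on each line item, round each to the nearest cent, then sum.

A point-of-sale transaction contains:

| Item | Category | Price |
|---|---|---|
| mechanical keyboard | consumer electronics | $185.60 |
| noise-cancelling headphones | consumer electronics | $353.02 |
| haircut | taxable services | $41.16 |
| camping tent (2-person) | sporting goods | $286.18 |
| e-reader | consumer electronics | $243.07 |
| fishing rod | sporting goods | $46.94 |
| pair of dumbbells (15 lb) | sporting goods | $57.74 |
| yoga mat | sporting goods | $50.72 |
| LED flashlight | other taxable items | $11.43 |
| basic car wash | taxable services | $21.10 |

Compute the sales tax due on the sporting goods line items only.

$16.96

Camping tent (2-person) $286.18: sporting goods, $175.00 or more → 5.25% → $15.02
Fishing rod $46.94: sporting goods, under $175.00 → 1.25% → $0.59
Pair of dumbbells (15 lb) $57.74: sporting goods, under $175.00 → 1.25% → $0.72
Yoga mat $50.72: sporting goods, under $175.00 → 1.25% → $0.63
Tax on sporting goods = $15.02 + $0.59 + $0.72 + $0.63 = $16.96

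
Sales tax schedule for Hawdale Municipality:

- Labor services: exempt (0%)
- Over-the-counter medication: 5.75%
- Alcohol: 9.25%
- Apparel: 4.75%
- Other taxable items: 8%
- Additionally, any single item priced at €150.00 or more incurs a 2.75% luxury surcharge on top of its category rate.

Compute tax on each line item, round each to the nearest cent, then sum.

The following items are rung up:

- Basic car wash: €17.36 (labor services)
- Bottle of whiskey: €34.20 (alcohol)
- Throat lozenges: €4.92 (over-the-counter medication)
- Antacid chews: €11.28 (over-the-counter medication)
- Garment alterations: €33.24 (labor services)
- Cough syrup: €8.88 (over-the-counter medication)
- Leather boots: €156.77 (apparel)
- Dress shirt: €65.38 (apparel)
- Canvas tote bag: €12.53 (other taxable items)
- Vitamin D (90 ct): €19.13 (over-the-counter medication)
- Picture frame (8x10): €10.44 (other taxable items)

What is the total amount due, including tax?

Basic car wash €17.36: labor services → 0% → €0.00
Bottle of whiskey €34.20: alcohol → 9.25% → €3.16
Throat lozenges €4.92: over-the-counter medication → 5.75% → €0.28
Antacid chews €11.28: over-the-counter medication → 5.75% → €0.65
Garment alterations €33.24: labor services → 0% → €0.00
Cough syrup €8.88: over-the-counter medication → 5.75% → €0.51
Leather boots €156.77: apparel → 4.75% + 2.75% surcharge = 7.5% → €11.76
Dress shirt €65.38: apparel → 4.75% → €3.11
Canvas tote bag €12.53: other taxable items → 8% → €1.00
Vitamin D (90 ct) €19.13: over-the-counter medication → 5.75% → €1.10
Picture frame (8x10) €10.44: other taxable items → 8% → €0.84
Subtotal = €374.13; tax = €22.41; total due = €396.54

€396.54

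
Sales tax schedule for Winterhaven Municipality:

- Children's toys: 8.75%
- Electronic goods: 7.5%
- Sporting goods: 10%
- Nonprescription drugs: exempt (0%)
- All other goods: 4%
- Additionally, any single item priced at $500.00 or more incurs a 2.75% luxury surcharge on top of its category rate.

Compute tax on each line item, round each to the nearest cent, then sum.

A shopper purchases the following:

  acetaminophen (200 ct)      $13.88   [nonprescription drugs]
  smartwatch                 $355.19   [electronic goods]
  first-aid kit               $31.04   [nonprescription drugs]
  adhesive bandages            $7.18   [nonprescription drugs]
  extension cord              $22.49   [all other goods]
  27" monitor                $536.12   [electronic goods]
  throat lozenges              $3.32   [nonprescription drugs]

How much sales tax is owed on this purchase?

$82.49

Acetaminophen (200 ct) $13.88: nonprescription drugs → 0% → $0.00
Smartwatch $355.19: electronic goods → 7.5% → $26.64
First-aid kit $31.04: nonprescription drugs → 0% → $0.00
Adhesive bandages $7.18: nonprescription drugs → 0% → $0.00
Extension cord $22.49: all other goods → 4% → $0.90
27" monitor $536.12: electronic goods → 7.5% + 2.75% surcharge = 10.25% → $54.95
Throat lozenges $3.32: nonprescription drugs → 0% → $0.00
Total tax = $26.64 + $0.90 + $54.95 = $82.49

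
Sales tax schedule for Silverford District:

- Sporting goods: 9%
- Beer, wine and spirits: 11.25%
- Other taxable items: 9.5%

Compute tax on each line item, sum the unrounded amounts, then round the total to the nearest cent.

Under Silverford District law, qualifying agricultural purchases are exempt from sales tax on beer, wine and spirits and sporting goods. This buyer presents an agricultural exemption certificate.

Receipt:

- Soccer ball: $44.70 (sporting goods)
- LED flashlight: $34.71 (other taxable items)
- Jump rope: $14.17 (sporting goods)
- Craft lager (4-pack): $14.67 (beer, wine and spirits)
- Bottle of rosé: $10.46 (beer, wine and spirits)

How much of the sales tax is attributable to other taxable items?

LED flashlight $34.71: other taxable items → 9.5% → $3.29745
Tax on other taxable items: unrounded sum = $3.29745 → $3.30

$3.30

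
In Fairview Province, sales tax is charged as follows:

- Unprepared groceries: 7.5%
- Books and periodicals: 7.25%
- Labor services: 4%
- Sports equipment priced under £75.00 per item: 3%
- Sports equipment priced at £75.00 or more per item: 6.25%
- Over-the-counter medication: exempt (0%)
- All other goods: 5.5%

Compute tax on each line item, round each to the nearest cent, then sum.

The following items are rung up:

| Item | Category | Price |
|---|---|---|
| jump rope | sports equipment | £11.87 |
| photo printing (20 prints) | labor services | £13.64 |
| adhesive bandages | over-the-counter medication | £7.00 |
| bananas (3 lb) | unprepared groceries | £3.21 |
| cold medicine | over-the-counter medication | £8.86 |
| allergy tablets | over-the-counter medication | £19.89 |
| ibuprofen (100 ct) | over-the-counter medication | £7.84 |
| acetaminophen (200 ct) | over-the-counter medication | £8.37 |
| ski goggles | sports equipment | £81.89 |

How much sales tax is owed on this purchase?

£6.27

Jump rope £11.87: sports equipment, under £75.00 → 3% → £0.36
Photo printing (20 prints) £13.64: labor services → 4% → £0.55
Adhesive bandages £7.00: over-the-counter medication → 0% → £0.00
Bananas (3 lb) £3.21: unprepared groceries → 7.5% → £0.24
Cold medicine £8.86: over-the-counter medication → 0% → £0.00
Allergy tablets £19.89: over-the-counter medication → 0% → £0.00
Ibuprofen (100 ct) £7.84: over-the-counter medication → 0% → £0.00
Acetaminophen (200 ct) £8.37: over-the-counter medication → 0% → £0.00
Ski goggles £81.89: sports equipment, £75.00 or more → 6.25% → £5.12
Total tax = £0.36 + £0.55 + £0.24 + £5.12 = £6.27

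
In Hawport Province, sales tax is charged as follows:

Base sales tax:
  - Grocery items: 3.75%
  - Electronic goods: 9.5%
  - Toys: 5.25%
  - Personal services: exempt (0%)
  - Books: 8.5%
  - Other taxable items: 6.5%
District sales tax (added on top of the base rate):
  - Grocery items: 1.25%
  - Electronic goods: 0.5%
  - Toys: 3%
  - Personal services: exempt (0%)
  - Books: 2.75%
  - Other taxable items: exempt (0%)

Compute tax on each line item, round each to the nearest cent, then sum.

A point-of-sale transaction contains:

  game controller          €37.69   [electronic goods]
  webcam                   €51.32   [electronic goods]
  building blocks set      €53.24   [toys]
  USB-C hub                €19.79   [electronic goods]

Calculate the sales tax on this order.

€15.27

Game controller €37.69: electronic goods → 9.5% + 0.5% district = 10% → €3.77
Webcam €51.32: electronic goods → 9.5% + 0.5% district = 10% → €5.13
Building blocks set €53.24: toys → 5.25% + 3% district = 8.25% → €4.39
USB-C hub €19.79: electronic goods → 9.5% + 0.5% district = 10% → €1.98
Total tax = €3.77 + €5.13 + €4.39 + €1.98 = €15.27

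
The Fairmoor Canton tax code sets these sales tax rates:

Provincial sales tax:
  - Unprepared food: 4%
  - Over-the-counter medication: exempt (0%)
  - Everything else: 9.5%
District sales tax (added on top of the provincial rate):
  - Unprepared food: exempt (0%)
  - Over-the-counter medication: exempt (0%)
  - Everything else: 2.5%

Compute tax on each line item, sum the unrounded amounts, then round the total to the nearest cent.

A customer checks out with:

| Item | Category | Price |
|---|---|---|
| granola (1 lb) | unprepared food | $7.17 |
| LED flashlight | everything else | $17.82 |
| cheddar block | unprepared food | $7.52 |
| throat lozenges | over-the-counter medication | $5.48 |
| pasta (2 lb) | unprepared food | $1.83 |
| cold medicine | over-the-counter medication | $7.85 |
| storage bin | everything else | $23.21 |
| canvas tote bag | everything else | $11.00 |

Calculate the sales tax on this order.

Granola (1 lb) $7.17: unprepared food → 4% + 0% district = 4% → $0.2868
LED flashlight $17.82: everything else → 9.5% + 2.5% district = 12% → $2.1384
Cheddar block $7.52: unprepared food → 4% + 0% district = 4% → $0.3008
Throat lozenges $5.48: over-the-counter medication → 0% + 0% district = 0% → $0.00
Pasta (2 lb) $1.83: unprepared food → 4% + 0% district = 4% → $0.0732
Cold medicine $7.85: over-the-counter medication → 0% + 0% district = 0% → $0.00
Storage bin $23.21: everything else → 9.5% + 2.5% district = 12% → $2.7852
Canvas tote bag $11.00: everything else → 9.5% + 2.5% district = 12% → $1.32
Unrounded tax sum = $6.9044 → $6.90

$6.90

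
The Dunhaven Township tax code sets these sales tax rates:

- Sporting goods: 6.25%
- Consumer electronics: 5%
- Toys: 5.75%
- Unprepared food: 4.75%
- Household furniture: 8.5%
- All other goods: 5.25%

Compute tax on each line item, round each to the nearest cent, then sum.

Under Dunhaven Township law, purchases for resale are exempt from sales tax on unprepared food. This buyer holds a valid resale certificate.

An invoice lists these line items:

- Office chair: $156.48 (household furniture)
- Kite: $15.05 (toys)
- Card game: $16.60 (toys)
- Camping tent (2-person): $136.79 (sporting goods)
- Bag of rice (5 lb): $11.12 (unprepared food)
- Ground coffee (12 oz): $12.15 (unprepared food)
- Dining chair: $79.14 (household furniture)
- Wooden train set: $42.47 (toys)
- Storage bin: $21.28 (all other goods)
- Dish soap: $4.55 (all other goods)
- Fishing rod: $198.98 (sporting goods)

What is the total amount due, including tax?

Office chair $156.48: household furniture → 8.5% → $13.30
Kite $15.05: toys → 5.75% → $0.87
Card game $16.60: toys → 5.75% → $0.95
Camping tent (2-person) $136.79: sporting goods → 6.25% → $8.55
Bag of rice (5 lb) $11.12: unprepared food, buyer-exempt → 0% → $0.00
Ground coffee (12 oz) $12.15: unprepared food, buyer-exempt → 0% → $0.00
Dining chair $79.14: household furniture → 8.5% → $6.73
Wooden train set $42.47: toys → 5.75% → $2.44
Storage bin $21.28: all other goods → 5.25% → $1.12
Dish soap $4.55: all other goods → 5.25% → $0.24
Fishing rod $198.98: sporting goods → 6.25% → $12.44
Subtotal = $694.61; tax = $46.64; total due = $741.25

$741.25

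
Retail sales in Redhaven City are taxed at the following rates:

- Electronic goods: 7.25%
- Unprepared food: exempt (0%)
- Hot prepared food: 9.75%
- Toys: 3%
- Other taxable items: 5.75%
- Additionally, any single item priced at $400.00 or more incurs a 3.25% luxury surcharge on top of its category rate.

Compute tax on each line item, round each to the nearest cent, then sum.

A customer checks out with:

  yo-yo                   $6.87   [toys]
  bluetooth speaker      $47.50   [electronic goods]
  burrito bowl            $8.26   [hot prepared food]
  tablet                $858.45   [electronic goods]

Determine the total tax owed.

Yo-yo $6.87: toys → 3% → $0.21
Bluetooth speaker $47.50: electronic goods → 7.25% → $3.44
Burrito bowl $8.26: hot prepared food → 9.75% → $0.81
Tablet $858.45: electronic goods → 7.25% + 3.25% surcharge = 10.5% → $90.14
Total tax = $0.21 + $3.44 + $0.81 + $90.14 = $94.60

$94.60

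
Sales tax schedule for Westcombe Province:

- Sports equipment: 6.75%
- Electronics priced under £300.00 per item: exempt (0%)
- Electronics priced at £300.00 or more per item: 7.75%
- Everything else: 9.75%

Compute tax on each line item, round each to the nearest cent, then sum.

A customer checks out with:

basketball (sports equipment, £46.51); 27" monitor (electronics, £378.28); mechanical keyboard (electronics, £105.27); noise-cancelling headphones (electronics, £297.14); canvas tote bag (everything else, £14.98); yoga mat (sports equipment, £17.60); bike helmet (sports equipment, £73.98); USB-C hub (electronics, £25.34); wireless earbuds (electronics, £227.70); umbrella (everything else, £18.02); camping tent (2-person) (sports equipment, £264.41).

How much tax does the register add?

£59.71

Basketball £46.51: sports equipment → 6.75% → £3.14
27" monitor £378.28: electronics, £300.00 or more → 7.75% → £29.32
Mechanical keyboard £105.27: electronics, under £300.00 → 0% → £0.00
Noise-cancelling headphones £297.14: electronics, under £300.00 → 0% → £0.00
Canvas tote bag £14.98: everything else → 9.75% → £1.46
Yoga mat £17.60: sports equipment → 6.75% → £1.19
Bike helmet £73.98: sports equipment → 6.75% → £4.99
USB-C hub £25.34: electronics, under £300.00 → 0% → £0.00
Wireless earbuds £227.70: electronics, under £300.00 → 0% → £0.00
Umbrella £18.02: everything else → 9.75% → £1.76
Camping tent (2-person) £264.41: sports equipment → 6.75% → £17.85
Total tax = £3.14 + £29.32 + £1.46 + £1.19 + £4.99 + £1.76 + £17.85 = £59.71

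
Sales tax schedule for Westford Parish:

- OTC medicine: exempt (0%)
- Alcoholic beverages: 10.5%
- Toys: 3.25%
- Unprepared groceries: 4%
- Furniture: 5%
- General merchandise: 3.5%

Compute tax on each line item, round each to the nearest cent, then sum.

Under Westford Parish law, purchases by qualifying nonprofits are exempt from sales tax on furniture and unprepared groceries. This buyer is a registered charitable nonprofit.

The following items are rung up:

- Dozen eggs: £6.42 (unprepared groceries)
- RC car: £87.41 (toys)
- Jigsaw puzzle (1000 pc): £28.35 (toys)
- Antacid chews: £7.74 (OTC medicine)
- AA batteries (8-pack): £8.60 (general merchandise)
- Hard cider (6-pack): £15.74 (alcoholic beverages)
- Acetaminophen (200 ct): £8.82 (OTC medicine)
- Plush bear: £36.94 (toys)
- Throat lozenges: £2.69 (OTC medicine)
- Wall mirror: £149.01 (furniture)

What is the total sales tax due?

Dozen eggs £6.42: unprepared groceries, buyer-exempt → 0% → £0.00
RC car £87.41: toys → 3.25% → £2.84
Jigsaw puzzle (1000 pc) £28.35: toys → 3.25% → £0.92
Antacid chews £7.74: OTC medicine → 0% → £0.00
AA batteries (8-pack) £8.60: general merchandise → 3.5% → £0.30
Hard cider (6-pack) £15.74: alcoholic beverages → 10.5% → £1.65
Acetaminophen (200 ct) £8.82: OTC medicine → 0% → £0.00
Plush bear £36.94: toys → 3.25% → £1.20
Throat lozenges £2.69: OTC medicine → 0% → £0.00
Wall mirror £149.01: furniture, buyer-exempt → 0% → £0.00
Total tax = £2.84 + £0.92 + £0.30 + £1.65 + £1.20 = £6.91

£6.91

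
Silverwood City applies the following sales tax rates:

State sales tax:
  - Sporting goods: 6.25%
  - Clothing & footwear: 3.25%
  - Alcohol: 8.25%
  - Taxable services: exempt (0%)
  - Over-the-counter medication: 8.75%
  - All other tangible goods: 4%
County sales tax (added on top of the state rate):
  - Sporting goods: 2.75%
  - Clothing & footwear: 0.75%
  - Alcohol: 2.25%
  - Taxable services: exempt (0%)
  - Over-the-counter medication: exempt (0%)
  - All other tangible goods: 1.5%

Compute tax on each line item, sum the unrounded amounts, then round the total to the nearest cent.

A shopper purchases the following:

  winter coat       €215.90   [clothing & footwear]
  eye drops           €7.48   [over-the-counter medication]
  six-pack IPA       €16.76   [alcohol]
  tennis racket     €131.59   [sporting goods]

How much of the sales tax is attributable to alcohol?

Six-pack IPA €16.76: alcohol → 8.25% + 2.25% county = 10.5% → €1.7598
Tax on alcohol: unrounded sum = €1.7598 → €1.76

€1.76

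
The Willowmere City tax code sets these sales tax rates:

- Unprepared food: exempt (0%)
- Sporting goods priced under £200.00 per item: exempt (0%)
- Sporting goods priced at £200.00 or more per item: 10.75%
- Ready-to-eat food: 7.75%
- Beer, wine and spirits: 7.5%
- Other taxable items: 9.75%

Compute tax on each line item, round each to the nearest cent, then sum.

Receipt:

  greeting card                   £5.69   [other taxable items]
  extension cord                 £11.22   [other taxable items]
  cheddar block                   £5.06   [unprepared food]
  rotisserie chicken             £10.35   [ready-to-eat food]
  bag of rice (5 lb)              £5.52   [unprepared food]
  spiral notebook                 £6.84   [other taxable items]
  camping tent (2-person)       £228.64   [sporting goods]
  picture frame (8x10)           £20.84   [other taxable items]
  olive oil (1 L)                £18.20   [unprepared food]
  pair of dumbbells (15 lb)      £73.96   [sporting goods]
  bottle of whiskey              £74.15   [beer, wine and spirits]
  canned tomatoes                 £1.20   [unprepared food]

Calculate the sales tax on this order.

Greeting card £5.69: other taxable items → 9.75% → £0.55
Extension cord £11.22: other taxable items → 9.75% → £1.09
Cheddar block £5.06: unprepared food → 0% → £0.00
Rotisserie chicken £10.35: ready-to-eat food → 7.75% → £0.80
Bag of rice (5 lb) £5.52: unprepared food → 0% → £0.00
Spiral notebook £6.84: other taxable items → 9.75% → £0.67
Camping tent (2-person) £228.64: sporting goods, £200.00 or more → 10.75% → £24.58
Picture frame (8x10) £20.84: other taxable items → 9.75% → £2.03
Olive oil (1 L) £18.20: unprepared food → 0% → £0.00
Pair of dumbbells (15 lb) £73.96: sporting goods, under £200.00 → 0% → £0.00
Bottle of whiskey £74.15: beer, wine and spirits → 7.5% → £5.56
Canned tomatoes £1.20: unprepared food → 0% → £0.00
Total tax = £0.55 + £1.09 + £0.80 + £0.67 + £24.58 + £2.03 + £5.56 = £35.28

£35.28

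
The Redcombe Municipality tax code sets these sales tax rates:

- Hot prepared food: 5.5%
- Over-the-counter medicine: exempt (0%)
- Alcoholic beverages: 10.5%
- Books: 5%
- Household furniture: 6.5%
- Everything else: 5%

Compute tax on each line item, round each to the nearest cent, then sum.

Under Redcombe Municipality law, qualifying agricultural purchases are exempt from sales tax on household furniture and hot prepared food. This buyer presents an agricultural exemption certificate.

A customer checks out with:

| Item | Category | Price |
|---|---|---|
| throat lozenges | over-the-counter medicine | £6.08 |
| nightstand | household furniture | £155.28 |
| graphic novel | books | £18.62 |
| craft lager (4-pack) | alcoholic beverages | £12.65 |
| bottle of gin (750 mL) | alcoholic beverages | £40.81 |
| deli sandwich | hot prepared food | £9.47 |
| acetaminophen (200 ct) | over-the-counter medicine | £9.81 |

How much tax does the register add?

Throat lozenges £6.08: over-the-counter medicine → 0% → £0.00
Nightstand £155.28: household furniture, buyer-exempt → 0% → £0.00
Graphic novel £18.62: books → 5% → £0.93
Craft lager (4-pack) £12.65: alcoholic beverages → 10.5% → £1.33
Bottle of gin (750 mL) £40.81: alcoholic beverages → 10.5% → £4.29
Deli sandwich £9.47: hot prepared food, buyer-exempt → 0% → £0.00
Acetaminophen (200 ct) £9.81: over-the-counter medicine → 0% → £0.00
Total tax = £0.93 + £1.33 + £4.29 = £6.55

£6.55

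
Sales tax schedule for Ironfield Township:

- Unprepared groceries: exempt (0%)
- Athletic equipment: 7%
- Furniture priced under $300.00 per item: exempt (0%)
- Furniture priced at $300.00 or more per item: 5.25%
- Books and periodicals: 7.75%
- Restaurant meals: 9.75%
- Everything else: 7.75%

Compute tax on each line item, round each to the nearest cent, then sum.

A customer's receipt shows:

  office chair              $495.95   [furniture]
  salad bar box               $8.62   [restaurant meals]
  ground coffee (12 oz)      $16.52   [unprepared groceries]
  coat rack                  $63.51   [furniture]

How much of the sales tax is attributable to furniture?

Office chair $495.95: furniture, $300.00 or more → 5.25% → $26.04
Coat rack $63.51: furniture, under $300.00 → 0% → $0.00
Tax on furniture = $26.04 + $0.00 = $26.04

$26.04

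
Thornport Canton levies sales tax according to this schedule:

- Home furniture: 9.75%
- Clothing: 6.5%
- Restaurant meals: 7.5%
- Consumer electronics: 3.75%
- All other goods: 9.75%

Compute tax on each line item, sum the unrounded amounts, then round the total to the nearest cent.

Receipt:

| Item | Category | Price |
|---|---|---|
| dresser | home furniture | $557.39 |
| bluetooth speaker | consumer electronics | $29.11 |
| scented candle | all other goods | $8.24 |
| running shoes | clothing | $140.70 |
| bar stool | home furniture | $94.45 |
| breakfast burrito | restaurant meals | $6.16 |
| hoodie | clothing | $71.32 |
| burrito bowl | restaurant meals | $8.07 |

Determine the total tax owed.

Dresser $557.39: home furniture → 9.75% → $54.345525
Bluetooth speaker $29.11: consumer electronics → 3.75% → $1.091625
Scented candle $8.24: all other goods → 9.75% → $0.8034
Running shoes $140.70: clothing → 6.5% → $9.1455
Bar stool $94.45: home furniture → 9.75% → $9.208875
Breakfast burrito $6.16: restaurant meals → 7.5% → $0.462
Hoodie $71.32: clothing → 6.5% → $4.6358
Burrito bowl $8.07: restaurant meals → 7.5% → $0.60525
Unrounded tax sum = $80.297975 → $80.30

$80.30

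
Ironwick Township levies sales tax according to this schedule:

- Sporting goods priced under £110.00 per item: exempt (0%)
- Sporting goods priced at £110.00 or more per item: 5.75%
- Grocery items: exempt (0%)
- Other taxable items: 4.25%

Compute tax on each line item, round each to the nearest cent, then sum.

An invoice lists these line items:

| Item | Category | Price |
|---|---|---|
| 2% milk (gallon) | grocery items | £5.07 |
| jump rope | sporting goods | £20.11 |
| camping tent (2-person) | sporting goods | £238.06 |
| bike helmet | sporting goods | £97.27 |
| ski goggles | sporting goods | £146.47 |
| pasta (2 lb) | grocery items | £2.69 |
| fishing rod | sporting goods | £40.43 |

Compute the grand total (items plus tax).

£572.21

2% milk (gallon) £5.07: grocery items → 0% → £0.00
Jump rope £20.11: sporting goods, under £110.00 → 0% → £0.00
Camping tent (2-person) £238.06: sporting goods, £110.00 or more → 5.75% → £13.69
Bike helmet £97.27: sporting goods, under £110.00 → 0% → £0.00
Ski goggles £146.47: sporting goods, £110.00 or more → 5.75% → £8.42
Pasta (2 lb) £2.69: grocery items → 0% → £0.00
Fishing rod £40.43: sporting goods, under £110.00 → 0% → £0.00
Subtotal = £550.10; tax = £22.11; total due = £572.21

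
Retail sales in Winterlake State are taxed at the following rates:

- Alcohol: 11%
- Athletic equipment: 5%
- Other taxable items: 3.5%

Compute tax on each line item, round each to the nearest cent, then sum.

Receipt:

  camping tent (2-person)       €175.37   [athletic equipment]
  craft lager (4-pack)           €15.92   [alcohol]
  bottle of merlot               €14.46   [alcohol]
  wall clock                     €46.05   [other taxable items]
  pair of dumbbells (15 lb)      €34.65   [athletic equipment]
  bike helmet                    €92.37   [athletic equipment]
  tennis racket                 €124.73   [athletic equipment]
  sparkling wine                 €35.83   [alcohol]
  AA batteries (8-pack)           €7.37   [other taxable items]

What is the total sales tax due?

€30.51

Camping tent (2-person) €175.37: athletic equipment → 5% → €8.77
Craft lager (4-pack) €15.92: alcohol → 11% → €1.75
Bottle of merlot €14.46: alcohol → 11% → €1.59
Wall clock €46.05: other taxable items → 3.5% → €1.61
Pair of dumbbells (15 lb) €34.65: athletic equipment → 5% → €1.73
Bike helmet €92.37: athletic equipment → 5% → €4.62
Tennis racket €124.73: athletic equipment → 5% → €6.24
Sparkling wine €35.83: alcohol → 11% → €3.94
AA batteries (8-pack) €7.37: other taxable items → 3.5% → €0.26
Total tax = €8.77 + €1.75 + €1.59 + €1.61 + €1.73 + €4.62 + €6.24 + €3.94 + €0.26 = €30.51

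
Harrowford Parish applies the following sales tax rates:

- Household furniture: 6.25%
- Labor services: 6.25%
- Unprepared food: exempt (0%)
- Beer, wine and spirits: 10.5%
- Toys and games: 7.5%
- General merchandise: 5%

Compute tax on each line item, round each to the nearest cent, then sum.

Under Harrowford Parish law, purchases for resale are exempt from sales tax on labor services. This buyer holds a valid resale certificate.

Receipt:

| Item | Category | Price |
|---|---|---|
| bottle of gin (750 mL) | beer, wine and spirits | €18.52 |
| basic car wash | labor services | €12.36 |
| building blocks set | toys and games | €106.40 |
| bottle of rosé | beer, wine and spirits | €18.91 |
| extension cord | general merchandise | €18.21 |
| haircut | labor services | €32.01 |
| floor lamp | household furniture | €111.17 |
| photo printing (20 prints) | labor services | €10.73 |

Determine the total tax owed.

Bottle of gin (750 mL) €18.52: beer, wine and spirits → 10.5% → €1.94
Basic car wash €12.36: labor services, buyer-exempt → 0% → €0.00
Building blocks set €106.40: toys and games → 7.5% → €7.98
Bottle of rosé €18.91: beer, wine and spirits → 10.5% → €1.99
Extension cord €18.21: general merchandise → 5% → €0.91
Haircut €32.01: labor services, buyer-exempt → 0% → €0.00
Floor lamp €111.17: household furniture → 6.25% → €6.95
Photo printing (20 prints) €10.73: labor services, buyer-exempt → 0% → €0.00
Total tax = €1.94 + €7.98 + €1.99 + €0.91 + €6.95 = €19.77

€19.77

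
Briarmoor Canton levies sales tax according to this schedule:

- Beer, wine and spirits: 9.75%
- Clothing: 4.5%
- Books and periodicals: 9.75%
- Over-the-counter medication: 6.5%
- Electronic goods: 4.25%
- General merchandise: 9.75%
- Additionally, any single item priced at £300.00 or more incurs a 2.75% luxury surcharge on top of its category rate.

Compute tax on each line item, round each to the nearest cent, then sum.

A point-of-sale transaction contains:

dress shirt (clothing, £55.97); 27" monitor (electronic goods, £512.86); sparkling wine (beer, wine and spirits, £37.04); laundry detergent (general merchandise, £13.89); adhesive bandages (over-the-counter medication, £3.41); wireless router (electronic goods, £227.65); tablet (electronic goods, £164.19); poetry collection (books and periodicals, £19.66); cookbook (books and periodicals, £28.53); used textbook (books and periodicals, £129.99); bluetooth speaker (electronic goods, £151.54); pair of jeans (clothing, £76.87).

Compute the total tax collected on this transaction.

Dress shirt £55.97: clothing → 4.5% → £2.52
27" monitor £512.86: electronic goods → 4.25% + 2.75% surcharge = 7% → £35.90
Sparkling wine £37.04: beer, wine and spirits → 9.75% → £3.61
Laundry detergent £13.89: general merchandise → 9.75% → £1.35
Adhesive bandages £3.41: over-the-counter medication → 6.5% → £0.22
Wireless router £227.65: electronic goods → 4.25% → £9.68
Tablet £164.19: electronic goods → 4.25% → £6.98
Poetry collection £19.66: books and periodicals → 9.75% → £1.92
Cookbook £28.53: books and periodicals → 9.75% → £2.78
Used textbook £129.99: books and periodicals → 9.75% → £12.67
Bluetooth speaker £151.54: electronic goods → 4.25% → £6.44
Pair of jeans £76.87: clothing → 4.5% → £3.46
Total tax = £2.52 + £35.90 + £3.61 + £1.35 + £0.22 + £9.68 + £6.98 + £1.92 + £2.78 + £12.67 + £6.44 + £3.46 = £87.53

£87.53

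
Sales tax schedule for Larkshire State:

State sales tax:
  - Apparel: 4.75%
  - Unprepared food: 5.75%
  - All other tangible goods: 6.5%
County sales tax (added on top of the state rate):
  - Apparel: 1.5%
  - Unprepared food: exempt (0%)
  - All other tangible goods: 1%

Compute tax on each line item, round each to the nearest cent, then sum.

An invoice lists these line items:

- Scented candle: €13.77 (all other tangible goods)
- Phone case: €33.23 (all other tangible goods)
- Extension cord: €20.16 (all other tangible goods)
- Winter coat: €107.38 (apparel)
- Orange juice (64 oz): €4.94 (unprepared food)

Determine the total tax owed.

Scented candle €13.77: all other tangible goods → 6.5% + 1% county = 7.5% → €1.03
Phone case €33.23: all other tangible goods → 6.5% + 1% county = 7.5% → €2.49
Extension cord €20.16: all other tangible goods → 6.5% + 1% county = 7.5% → €1.51
Winter coat €107.38: apparel → 4.75% + 1.5% county = 6.25% → €6.71
Orange juice (64 oz) €4.94: unprepared food → 5.75% + 0% county = 5.75% → €0.28
Total tax = €1.03 + €2.49 + €1.51 + €6.71 + €0.28 = €12.02

€12.02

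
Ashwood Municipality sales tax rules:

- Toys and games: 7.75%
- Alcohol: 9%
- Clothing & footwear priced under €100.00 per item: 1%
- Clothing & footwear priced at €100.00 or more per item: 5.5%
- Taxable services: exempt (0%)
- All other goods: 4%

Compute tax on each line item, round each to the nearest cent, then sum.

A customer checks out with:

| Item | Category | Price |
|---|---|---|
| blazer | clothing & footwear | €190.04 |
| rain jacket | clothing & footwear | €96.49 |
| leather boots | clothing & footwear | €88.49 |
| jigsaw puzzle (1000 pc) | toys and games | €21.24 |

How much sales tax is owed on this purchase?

Blazer €190.04: clothing & footwear, €100.00 or more → 5.5% → €10.45
Rain jacket €96.49: clothing & footwear, under €100.00 → 1% → €0.96
Leather boots €88.49: clothing & footwear, under €100.00 → 1% → €0.88
Jigsaw puzzle (1000 pc) €21.24: toys and games → 7.75% → €1.65
Total tax = €10.45 + €0.96 + €0.88 + €1.65 = €13.94

€13.94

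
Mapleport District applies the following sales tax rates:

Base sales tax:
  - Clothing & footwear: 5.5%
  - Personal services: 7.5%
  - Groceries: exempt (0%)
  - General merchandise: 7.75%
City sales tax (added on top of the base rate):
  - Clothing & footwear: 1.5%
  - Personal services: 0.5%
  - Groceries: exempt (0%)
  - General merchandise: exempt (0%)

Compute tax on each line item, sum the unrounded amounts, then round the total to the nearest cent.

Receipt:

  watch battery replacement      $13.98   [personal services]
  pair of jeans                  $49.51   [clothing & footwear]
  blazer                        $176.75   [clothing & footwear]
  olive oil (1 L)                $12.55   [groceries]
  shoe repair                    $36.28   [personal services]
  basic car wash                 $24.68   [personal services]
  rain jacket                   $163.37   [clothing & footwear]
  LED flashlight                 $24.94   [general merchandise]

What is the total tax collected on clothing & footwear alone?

Pair of jeans $49.51: clothing & footwear → 5.5% + 1.5% city = 7% → $3.4657
Blazer $176.75: clothing & footwear → 5.5% + 1.5% city = 7% → $12.3725
Rain jacket $163.37: clothing & footwear → 5.5% + 1.5% city = 7% → $11.4359
Tax on clothing & footwear: unrounded sum = $27.2741 → $27.27

$27.27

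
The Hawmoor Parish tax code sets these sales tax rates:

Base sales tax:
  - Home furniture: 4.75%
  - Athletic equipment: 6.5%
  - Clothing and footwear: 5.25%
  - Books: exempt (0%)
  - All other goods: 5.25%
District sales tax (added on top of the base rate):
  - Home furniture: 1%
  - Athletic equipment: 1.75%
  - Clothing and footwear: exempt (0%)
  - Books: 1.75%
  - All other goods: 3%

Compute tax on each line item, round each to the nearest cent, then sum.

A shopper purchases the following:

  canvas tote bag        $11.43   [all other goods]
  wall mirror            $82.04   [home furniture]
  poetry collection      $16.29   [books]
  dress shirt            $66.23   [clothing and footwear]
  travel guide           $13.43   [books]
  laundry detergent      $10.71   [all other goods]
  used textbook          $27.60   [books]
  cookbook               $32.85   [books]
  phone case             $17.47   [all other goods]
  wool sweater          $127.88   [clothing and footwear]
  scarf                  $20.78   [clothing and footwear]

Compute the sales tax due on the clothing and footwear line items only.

$11.28

Dress shirt $66.23: clothing and footwear → 5.25% + 0% district = 5.25% → $3.48
Wool sweater $127.88: clothing and footwear → 5.25% + 0% district = 5.25% → $6.71
Scarf $20.78: clothing and footwear → 5.25% + 0% district = 5.25% → $1.09
Tax on clothing and footwear = $3.48 + $6.71 + $1.09 = $11.28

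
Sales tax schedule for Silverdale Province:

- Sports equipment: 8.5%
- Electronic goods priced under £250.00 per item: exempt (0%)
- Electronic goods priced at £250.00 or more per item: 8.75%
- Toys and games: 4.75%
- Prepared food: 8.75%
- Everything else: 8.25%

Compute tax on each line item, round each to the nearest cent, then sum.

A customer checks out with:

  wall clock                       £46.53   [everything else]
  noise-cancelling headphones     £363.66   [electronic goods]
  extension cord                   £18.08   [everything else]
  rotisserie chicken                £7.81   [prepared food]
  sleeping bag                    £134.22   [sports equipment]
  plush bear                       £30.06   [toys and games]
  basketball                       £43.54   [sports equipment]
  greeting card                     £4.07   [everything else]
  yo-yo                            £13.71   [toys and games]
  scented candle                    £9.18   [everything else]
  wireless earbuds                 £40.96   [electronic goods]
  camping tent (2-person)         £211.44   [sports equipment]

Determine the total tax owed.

£74.09

Wall clock £46.53: everything else → 8.25% → £3.84
Noise-cancelling headphones £363.66: electronic goods, £250.00 or more → 8.75% → £31.82
Extension cord £18.08: everything else → 8.25% → £1.49
Rotisserie chicken £7.81: prepared food → 8.75% → £0.68
Sleeping bag £134.22: sports equipment → 8.5% → £11.41
Plush bear £30.06: toys and games → 4.75% → £1.43
Basketball £43.54: sports equipment → 8.5% → £3.70
Greeting card £4.07: everything else → 8.25% → £0.34
Yo-yo £13.71: toys and games → 4.75% → £0.65
Scented candle £9.18: everything else → 8.25% → £0.76
Wireless earbuds £40.96: electronic goods, under £250.00 → 0% → £0.00
Camping tent (2-person) £211.44: sports equipment → 8.5% → £17.97
Total tax = £3.84 + £31.82 + £1.49 + £0.68 + £11.41 + £1.43 + £3.70 + £0.34 + £0.65 + £0.76 + £17.97 = £74.09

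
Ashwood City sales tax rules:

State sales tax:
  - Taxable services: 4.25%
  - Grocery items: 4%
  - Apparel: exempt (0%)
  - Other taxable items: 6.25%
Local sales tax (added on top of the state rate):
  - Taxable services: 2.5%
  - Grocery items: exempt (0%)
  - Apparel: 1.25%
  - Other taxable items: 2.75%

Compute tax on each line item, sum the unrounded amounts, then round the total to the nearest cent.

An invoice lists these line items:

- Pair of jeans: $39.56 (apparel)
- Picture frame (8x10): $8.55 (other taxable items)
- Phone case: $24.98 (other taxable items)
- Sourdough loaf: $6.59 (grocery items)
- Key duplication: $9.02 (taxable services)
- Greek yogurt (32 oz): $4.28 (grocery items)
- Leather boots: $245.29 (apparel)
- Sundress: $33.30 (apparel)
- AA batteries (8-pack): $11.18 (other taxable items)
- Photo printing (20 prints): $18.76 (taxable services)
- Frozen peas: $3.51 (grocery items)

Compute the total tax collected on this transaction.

Pair of jeans $39.56: apparel → 0% + 1.25% local = 1.25% → $0.4945
Picture frame (8x10) $8.55: other taxable items → 6.25% + 2.75% local = 9% → $0.7695
Phone case $24.98: other taxable items → 6.25% + 2.75% local = 9% → $2.2482
Sourdough loaf $6.59: grocery items → 4% + 0% local = 4% → $0.2636
Key duplication $9.02: taxable services → 4.25% + 2.5% local = 6.75% → $0.60885
Greek yogurt (32 oz) $4.28: grocery items → 4% + 0% local = 4% → $0.1712
Leather boots $245.29: apparel → 0% + 1.25% local = 1.25% → $3.066125
Sundress $33.30: apparel → 0% + 1.25% local = 1.25% → $0.41625
AA batteries (8-pack) $11.18: other taxable items → 6.25% + 2.75% local = 9% → $1.0062
Photo printing (20 prints) $18.76: taxable services → 4.25% + 2.5% local = 6.75% → $1.2663
Frozen peas $3.51: grocery items → 4% + 0% local = 4% → $0.1404
Unrounded tax sum = $10.451125 → $10.45

$10.45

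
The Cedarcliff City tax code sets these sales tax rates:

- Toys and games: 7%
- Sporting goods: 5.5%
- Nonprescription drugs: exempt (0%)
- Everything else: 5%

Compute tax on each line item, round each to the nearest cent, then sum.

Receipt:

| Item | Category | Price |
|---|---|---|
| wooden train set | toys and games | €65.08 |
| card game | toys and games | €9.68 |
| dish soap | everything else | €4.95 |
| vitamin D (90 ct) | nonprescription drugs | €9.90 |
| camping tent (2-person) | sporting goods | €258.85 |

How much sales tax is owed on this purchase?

Wooden train set €65.08: toys and games → 7% → €4.56
Card game €9.68: toys and games → 7% → €0.68
Dish soap €4.95: everything else → 5% → €0.25
Vitamin D (90 ct) €9.90: nonprescription drugs → 0% → €0.00
Camping tent (2-person) €258.85: sporting goods → 5.5% → €14.24
Total tax = €4.56 + €0.68 + €0.25 + €14.24 = €19.73

€19.73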